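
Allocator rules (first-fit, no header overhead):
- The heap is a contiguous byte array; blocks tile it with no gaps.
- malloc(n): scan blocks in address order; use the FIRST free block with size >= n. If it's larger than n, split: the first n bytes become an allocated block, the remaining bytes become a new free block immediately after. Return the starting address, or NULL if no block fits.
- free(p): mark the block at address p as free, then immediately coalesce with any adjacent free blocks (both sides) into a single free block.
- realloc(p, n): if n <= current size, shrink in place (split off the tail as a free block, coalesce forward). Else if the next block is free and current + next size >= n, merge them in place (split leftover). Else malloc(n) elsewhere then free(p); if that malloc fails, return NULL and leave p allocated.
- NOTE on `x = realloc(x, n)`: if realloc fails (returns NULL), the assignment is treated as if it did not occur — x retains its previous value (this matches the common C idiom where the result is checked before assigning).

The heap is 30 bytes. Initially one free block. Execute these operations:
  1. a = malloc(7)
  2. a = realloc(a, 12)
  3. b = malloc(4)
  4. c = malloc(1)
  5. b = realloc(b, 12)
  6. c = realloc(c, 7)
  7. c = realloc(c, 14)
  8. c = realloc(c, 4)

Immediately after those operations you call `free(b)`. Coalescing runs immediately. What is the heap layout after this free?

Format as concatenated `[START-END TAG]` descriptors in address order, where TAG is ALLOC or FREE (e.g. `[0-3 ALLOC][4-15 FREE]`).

Answer: [0-11 ALLOC][12-15 ALLOC][16-29 FREE]

Derivation:
Op 1: a = malloc(7) -> a = 0; heap: [0-6 ALLOC][7-29 FREE]
Op 2: a = realloc(a, 12) -> a = 0; heap: [0-11 ALLOC][12-29 FREE]
Op 3: b = malloc(4) -> b = 12; heap: [0-11 ALLOC][12-15 ALLOC][16-29 FREE]
Op 4: c = malloc(1) -> c = 16; heap: [0-11 ALLOC][12-15 ALLOC][16-16 ALLOC][17-29 FREE]
Op 5: b = realloc(b, 12) -> b = 17; heap: [0-11 ALLOC][12-15 FREE][16-16 ALLOC][17-28 ALLOC][29-29 FREE]
Op 6: c = realloc(c, 7) -> NULL (c unchanged); heap: [0-11 ALLOC][12-15 FREE][16-16 ALLOC][17-28 ALLOC][29-29 FREE]
Op 7: c = realloc(c, 14) -> NULL (c unchanged); heap: [0-11 ALLOC][12-15 FREE][16-16 ALLOC][17-28 ALLOC][29-29 FREE]
Op 8: c = realloc(c, 4) -> c = 12; heap: [0-11 ALLOC][12-15 ALLOC][16-16 FREE][17-28 ALLOC][29-29 FREE]
free(b): b = 17 -> block [17-28 ALLOC]; mark free, coalesce with adjacent free neighbors -> [0-11 ALLOC][12-15 ALLOC][16-29 FREE]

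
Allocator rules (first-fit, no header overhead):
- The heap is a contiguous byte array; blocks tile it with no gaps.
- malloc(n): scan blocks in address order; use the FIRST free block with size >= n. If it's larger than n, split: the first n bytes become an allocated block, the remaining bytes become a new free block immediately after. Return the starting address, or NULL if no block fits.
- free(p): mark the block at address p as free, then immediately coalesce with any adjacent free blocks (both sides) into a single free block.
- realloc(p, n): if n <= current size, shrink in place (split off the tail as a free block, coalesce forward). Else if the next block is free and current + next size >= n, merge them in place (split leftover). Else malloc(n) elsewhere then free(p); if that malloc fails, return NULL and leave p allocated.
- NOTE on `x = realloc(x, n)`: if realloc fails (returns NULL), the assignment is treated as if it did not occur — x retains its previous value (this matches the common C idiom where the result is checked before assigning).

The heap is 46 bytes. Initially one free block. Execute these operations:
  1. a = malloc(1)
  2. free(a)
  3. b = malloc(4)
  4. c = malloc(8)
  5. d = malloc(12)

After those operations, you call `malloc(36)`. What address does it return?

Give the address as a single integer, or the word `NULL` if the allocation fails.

Op 1: a = malloc(1) -> a = 0; heap: [0-0 ALLOC][1-45 FREE]
Op 2: free(a) -> (freed a); heap: [0-45 FREE]
Op 3: b = malloc(4) -> b = 0; heap: [0-3 ALLOC][4-45 FREE]
Op 4: c = malloc(8) -> c = 4; heap: [0-3 ALLOC][4-11 ALLOC][12-45 FREE]
Op 5: d = malloc(12) -> d = 12; heap: [0-3 ALLOC][4-11 ALLOC][12-23 ALLOC][24-45 FREE]
malloc(36): first-fit scan over [0-3 ALLOC][4-11 ALLOC][12-23 ALLOC][24-45 FREE] -> NULL

Answer: NULL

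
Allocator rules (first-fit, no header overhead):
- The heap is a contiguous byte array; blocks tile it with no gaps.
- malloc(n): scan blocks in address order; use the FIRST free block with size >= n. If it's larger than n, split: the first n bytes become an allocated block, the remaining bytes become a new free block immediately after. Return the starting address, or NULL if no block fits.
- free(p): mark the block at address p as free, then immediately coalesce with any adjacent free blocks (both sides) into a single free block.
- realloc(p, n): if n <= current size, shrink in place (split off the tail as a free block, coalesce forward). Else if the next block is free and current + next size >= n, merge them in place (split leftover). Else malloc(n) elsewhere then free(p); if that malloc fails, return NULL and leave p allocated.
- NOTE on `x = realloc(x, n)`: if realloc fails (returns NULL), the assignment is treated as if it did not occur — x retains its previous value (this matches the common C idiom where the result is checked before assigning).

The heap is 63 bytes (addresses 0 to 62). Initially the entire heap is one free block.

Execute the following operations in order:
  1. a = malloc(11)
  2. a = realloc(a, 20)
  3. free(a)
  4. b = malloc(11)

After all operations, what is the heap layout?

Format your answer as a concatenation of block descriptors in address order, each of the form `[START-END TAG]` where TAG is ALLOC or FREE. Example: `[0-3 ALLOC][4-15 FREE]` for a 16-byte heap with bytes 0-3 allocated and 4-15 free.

Answer: [0-10 ALLOC][11-62 FREE]

Derivation:
Op 1: a = malloc(11) -> a = 0; heap: [0-10 ALLOC][11-62 FREE]
Op 2: a = realloc(a, 20) -> a = 0; heap: [0-19 ALLOC][20-62 FREE]
Op 3: free(a) -> (freed a); heap: [0-62 FREE]
Op 4: b = malloc(11) -> b = 0; heap: [0-10 ALLOC][11-62 FREE]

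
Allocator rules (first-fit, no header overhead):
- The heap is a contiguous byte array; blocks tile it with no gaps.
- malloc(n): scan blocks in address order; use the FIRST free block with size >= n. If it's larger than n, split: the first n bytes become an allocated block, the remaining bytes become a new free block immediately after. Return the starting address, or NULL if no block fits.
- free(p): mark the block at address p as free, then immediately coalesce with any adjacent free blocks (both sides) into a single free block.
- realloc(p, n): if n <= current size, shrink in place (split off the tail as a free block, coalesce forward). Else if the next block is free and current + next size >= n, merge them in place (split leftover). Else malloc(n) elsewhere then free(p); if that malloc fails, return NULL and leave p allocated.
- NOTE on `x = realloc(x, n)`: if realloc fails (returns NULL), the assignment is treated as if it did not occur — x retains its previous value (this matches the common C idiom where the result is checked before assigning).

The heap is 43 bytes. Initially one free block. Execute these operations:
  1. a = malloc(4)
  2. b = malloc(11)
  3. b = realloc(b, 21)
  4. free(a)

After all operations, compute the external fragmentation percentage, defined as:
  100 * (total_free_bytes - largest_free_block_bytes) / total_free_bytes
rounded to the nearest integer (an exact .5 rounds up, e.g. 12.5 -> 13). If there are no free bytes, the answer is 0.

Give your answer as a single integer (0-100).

Op 1: a = malloc(4) -> a = 0; heap: [0-3 ALLOC][4-42 FREE]
Op 2: b = malloc(11) -> b = 4; heap: [0-3 ALLOC][4-14 ALLOC][15-42 FREE]
Op 3: b = realloc(b, 21) -> b = 4; heap: [0-3 ALLOC][4-24 ALLOC][25-42 FREE]
Op 4: free(a) -> (freed a); heap: [0-3 FREE][4-24 ALLOC][25-42 FREE]
Free blocks: [4 18] total_free=22 largest=18 -> 100*(22-18)/22 = 400/22 ≈ 18.182 -> rounds to 18

Answer: 18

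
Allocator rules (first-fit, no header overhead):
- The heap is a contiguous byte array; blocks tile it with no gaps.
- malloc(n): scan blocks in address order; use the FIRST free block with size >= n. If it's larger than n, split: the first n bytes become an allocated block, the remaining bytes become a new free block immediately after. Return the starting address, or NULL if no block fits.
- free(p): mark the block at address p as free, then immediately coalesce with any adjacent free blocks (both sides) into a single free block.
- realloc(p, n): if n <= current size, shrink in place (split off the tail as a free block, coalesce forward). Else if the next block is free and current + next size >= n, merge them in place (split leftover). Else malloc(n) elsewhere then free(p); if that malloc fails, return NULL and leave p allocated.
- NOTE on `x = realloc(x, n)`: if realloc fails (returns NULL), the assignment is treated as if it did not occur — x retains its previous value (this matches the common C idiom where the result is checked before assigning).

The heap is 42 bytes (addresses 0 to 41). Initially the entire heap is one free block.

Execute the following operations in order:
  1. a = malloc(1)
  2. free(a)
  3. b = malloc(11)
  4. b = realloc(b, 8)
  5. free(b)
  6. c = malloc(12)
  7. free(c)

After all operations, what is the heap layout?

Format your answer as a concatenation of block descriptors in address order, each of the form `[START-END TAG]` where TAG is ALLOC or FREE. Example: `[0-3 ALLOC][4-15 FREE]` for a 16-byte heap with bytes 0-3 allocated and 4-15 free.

Op 1: a = malloc(1) -> a = 0; heap: [0-0 ALLOC][1-41 FREE]
Op 2: free(a) -> (freed a); heap: [0-41 FREE]
Op 3: b = malloc(11) -> b = 0; heap: [0-10 ALLOC][11-41 FREE]
Op 4: b = realloc(b, 8) -> b = 0; heap: [0-7 ALLOC][8-41 FREE]
Op 5: free(b) -> (freed b); heap: [0-41 FREE]
Op 6: c = malloc(12) -> c = 0; heap: [0-11 ALLOC][12-41 FREE]
Op 7: free(c) -> (freed c); heap: [0-41 FREE]

Answer: [0-41 FREE]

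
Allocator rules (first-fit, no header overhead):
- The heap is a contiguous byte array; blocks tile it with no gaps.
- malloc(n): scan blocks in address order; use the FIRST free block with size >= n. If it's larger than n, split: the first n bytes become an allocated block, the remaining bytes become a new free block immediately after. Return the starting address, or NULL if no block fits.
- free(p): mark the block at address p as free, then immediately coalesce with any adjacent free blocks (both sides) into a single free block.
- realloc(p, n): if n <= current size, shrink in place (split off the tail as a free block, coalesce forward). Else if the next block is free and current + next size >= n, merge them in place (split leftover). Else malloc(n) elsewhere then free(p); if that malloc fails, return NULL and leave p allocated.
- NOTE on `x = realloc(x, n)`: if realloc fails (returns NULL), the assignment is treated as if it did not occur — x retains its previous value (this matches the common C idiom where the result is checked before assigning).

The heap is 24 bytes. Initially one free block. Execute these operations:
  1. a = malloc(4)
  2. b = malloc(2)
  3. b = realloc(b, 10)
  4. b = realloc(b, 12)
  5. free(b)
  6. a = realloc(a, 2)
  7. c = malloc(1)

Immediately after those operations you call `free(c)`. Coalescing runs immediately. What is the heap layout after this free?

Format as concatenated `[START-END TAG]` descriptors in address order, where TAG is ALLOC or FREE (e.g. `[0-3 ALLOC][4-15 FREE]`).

Op 1: a = malloc(4) -> a = 0; heap: [0-3 ALLOC][4-23 FREE]
Op 2: b = malloc(2) -> b = 4; heap: [0-3 ALLOC][4-5 ALLOC][6-23 FREE]
Op 3: b = realloc(b, 10) -> b = 4; heap: [0-3 ALLOC][4-13 ALLOC][14-23 FREE]
Op 4: b = realloc(b, 12) -> b = 4; heap: [0-3 ALLOC][4-15 ALLOC][16-23 FREE]
Op 5: free(b) -> (freed b); heap: [0-3 ALLOC][4-23 FREE]
Op 6: a = realloc(a, 2) -> a = 0; heap: [0-1 ALLOC][2-23 FREE]
Op 7: c = malloc(1) -> c = 2; heap: [0-1 ALLOC][2-2 ALLOC][3-23 FREE]
free(c): c = 2 -> block [2-2 ALLOC]; mark free, coalesce with adjacent free neighbors -> [0-1 ALLOC][2-23 FREE]

Answer: [0-1 ALLOC][2-23 FREE]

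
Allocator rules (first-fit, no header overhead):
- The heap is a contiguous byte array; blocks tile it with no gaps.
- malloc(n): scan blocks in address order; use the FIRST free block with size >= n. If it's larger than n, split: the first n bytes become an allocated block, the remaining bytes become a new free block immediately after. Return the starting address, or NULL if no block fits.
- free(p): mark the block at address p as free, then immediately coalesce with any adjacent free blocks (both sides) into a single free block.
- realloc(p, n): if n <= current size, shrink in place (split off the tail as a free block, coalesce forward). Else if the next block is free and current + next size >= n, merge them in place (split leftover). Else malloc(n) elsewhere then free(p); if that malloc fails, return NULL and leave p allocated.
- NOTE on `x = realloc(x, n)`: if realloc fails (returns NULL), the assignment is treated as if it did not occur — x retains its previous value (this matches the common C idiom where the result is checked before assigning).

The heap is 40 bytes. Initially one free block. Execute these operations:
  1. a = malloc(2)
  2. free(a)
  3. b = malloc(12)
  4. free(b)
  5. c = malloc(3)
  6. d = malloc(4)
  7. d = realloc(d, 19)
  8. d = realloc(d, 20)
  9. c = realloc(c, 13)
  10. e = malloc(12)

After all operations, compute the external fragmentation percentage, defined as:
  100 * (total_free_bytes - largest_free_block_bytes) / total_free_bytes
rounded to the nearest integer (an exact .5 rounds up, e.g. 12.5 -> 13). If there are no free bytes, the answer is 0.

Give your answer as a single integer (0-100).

Op 1: a = malloc(2) -> a = 0; heap: [0-1 ALLOC][2-39 FREE]
Op 2: free(a) -> (freed a); heap: [0-39 FREE]
Op 3: b = malloc(12) -> b = 0; heap: [0-11 ALLOC][12-39 FREE]
Op 4: free(b) -> (freed b); heap: [0-39 FREE]
Op 5: c = malloc(3) -> c = 0; heap: [0-2 ALLOC][3-39 FREE]
Op 6: d = malloc(4) -> d = 3; heap: [0-2 ALLOC][3-6 ALLOC][7-39 FREE]
Op 7: d = realloc(d, 19) -> d = 3; heap: [0-2 ALLOC][3-21 ALLOC][22-39 FREE]
Op 8: d = realloc(d, 20) -> d = 3; heap: [0-2 ALLOC][3-22 ALLOC][23-39 FREE]
Op 9: c = realloc(c, 13) -> c = 23; heap: [0-2 FREE][3-22 ALLOC][23-35 ALLOC][36-39 FREE]
Op 10: e = malloc(12) -> e = NULL; heap: [0-2 FREE][3-22 ALLOC][23-35 ALLOC][36-39 FREE]
Free blocks: [3 4] total_free=7 largest=4 -> 100*(7-4)/7 = 300/7 ≈ 42.857 -> rounds to 43

Answer: 43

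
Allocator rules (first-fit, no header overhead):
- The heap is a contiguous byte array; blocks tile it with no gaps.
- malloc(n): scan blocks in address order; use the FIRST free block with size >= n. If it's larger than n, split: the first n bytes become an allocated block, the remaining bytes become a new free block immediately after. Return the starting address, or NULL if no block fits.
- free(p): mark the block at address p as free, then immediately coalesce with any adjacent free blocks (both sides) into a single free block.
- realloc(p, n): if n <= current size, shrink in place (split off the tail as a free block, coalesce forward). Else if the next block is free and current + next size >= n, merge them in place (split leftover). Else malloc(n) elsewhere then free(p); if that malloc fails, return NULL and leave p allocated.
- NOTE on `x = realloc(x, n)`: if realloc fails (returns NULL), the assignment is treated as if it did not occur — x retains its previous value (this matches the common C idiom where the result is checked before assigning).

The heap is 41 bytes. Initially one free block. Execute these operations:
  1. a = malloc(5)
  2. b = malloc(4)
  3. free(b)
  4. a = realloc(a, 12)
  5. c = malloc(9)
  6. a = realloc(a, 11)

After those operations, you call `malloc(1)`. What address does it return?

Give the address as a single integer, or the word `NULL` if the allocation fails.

Op 1: a = malloc(5) -> a = 0; heap: [0-4 ALLOC][5-40 FREE]
Op 2: b = malloc(4) -> b = 5; heap: [0-4 ALLOC][5-8 ALLOC][9-40 FREE]
Op 3: free(b) -> (freed b); heap: [0-4 ALLOC][5-40 FREE]
Op 4: a = realloc(a, 12) -> a = 0; heap: [0-11 ALLOC][12-40 FREE]
Op 5: c = malloc(9) -> c = 12; heap: [0-11 ALLOC][12-20 ALLOC][21-40 FREE]
Op 6: a = realloc(a, 11) -> a = 0; heap: [0-10 ALLOC][11-11 FREE][12-20 ALLOC][21-40 FREE]
malloc(1): first-fit scan over [0-10 ALLOC][11-11 FREE][12-20 ALLOC][21-40 FREE] -> 11

Answer: 11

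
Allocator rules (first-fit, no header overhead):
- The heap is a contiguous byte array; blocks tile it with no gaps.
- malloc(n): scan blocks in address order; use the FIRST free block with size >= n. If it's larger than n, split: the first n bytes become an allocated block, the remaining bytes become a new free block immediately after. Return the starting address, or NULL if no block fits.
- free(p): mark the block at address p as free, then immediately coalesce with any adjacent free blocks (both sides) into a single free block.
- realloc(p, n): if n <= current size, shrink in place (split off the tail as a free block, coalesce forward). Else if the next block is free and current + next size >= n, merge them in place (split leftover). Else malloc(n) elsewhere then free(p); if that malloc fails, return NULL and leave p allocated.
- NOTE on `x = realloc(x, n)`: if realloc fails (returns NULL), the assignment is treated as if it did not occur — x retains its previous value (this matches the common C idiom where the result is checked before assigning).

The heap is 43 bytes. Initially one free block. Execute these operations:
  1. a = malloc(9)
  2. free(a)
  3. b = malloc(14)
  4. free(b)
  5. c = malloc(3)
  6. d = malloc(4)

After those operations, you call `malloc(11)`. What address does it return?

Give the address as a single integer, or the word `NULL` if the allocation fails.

Answer: 7

Derivation:
Op 1: a = malloc(9) -> a = 0; heap: [0-8 ALLOC][9-42 FREE]
Op 2: free(a) -> (freed a); heap: [0-42 FREE]
Op 3: b = malloc(14) -> b = 0; heap: [0-13 ALLOC][14-42 FREE]
Op 4: free(b) -> (freed b); heap: [0-42 FREE]
Op 5: c = malloc(3) -> c = 0; heap: [0-2 ALLOC][3-42 FREE]
Op 6: d = malloc(4) -> d = 3; heap: [0-2 ALLOC][3-6 ALLOC][7-42 FREE]
malloc(11): first-fit scan over [0-2 ALLOC][3-6 ALLOC][7-42 FREE] -> 7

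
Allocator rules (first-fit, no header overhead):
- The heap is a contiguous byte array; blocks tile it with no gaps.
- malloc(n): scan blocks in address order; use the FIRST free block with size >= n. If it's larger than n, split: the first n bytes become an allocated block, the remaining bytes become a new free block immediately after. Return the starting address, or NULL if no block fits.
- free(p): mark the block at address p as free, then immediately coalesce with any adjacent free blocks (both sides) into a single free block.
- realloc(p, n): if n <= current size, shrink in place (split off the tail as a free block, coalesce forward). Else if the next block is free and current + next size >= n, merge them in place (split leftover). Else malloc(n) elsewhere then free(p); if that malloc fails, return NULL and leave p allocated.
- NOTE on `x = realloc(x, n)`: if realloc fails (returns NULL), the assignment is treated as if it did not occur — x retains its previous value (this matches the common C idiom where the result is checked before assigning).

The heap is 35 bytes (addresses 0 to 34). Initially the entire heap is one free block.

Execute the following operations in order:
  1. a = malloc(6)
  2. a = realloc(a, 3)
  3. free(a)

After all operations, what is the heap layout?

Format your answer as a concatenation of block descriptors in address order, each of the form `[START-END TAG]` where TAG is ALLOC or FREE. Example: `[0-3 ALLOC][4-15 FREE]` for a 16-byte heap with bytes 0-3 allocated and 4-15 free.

Op 1: a = malloc(6) -> a = 0; heap: [0-5 ALLOC][6-34 FREE]
Op 2: a = realloc(a, 3) -> a = 0; heap: [0-2 ALLOC][3-34 FREE]
Op 3: free(a) -> (freed a); heap: [0-34 FREE]

Answer: [0-34 FREE]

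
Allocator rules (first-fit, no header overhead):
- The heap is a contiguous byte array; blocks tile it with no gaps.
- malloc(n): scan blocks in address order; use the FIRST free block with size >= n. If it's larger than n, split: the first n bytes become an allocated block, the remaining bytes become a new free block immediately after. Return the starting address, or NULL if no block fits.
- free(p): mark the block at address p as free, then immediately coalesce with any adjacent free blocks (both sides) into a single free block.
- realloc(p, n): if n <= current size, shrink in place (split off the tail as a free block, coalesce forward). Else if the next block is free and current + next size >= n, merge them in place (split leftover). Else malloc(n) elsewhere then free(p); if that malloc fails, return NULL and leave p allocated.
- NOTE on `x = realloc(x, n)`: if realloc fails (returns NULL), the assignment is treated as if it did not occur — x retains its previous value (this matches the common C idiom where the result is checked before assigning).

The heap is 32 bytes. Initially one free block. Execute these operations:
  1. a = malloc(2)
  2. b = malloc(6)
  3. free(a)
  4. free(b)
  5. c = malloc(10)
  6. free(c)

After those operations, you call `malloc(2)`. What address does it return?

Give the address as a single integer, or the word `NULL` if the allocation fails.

Answer: 0

Derivation:
Op 1: a = malloc(2) -> a = 0; heap: [0-1 ALLOC][2-31 FREE]
Op 2: b = malloc(6) -> b = 2; heap: [0-1 ALLOC][2-7 ALLOC][8-31 FREE]
Op 3: free(a) -> (freed a); heap: [0-1 FREE][2-7 ALLOC][8-31 FREE]
Op 4: free(b) -> (freed b); heap: [0-31 FREE]
Op 5: c = malloc(10) -> c = 0; heap: [0-9 ALLOC][10-31 FREE]
Op 6: free(c) -> (freed c); heap: [0-31 FREE]
malloc(2): first-fit scan over [0-31 FREE] -> 0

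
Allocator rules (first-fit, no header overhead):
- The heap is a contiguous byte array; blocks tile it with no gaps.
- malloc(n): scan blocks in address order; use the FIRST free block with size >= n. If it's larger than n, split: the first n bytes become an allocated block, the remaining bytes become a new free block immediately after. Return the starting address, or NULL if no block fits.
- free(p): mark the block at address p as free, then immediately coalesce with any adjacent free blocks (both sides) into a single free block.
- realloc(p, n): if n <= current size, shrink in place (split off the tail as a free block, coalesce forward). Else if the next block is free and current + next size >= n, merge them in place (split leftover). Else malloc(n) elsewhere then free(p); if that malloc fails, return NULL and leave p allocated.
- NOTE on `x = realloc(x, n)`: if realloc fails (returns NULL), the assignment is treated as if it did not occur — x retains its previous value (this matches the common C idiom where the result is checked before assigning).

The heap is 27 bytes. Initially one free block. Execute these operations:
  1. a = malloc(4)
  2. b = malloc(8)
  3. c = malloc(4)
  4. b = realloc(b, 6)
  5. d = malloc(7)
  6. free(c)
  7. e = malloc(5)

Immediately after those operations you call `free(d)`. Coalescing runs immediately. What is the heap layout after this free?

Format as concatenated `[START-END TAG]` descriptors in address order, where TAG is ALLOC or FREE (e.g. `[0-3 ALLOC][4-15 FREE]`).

Op 1: a = malloc(4) -> a = 0; heap: [0-3 ALLOC][4-26 FREE]
Op 2: b = malloc(8) -> b = 4; heap: [0-3 ALLOC][4-11 ALLOC][12-26 FREE]
Op 3: c = malloc(4) -> c = 12; heap: [0-3 ALLOC][4-11 ALLOC][12-15 ALLOC][16-26 FREE]
Op 4: b = realloc(b, 6) -> b = 4; heap: [0-3 ALLOC][4-9 ALLOC][10-11 FREE][12-15 ALLOC][16-26 FREE]
Op 5: d = malloc(7) -> d = 16; heap: [0-3 ALLOC][4-9 ALLOC][10-11 FREE][12-15 ALLOC][16-22 ALLOC][23-26 FREE]
Op 6: free(c) -> (freed c); heap: [0-3 ALLOC][4-9 ALLOC][10-15 FREE][16-22 ALLOC][23-26 FREE]
Op 7: e = malloc(5) -> e = 10; heap: [0-3 ALLOC][4-9 ALLOC][10-14 ALLOC][15-15 FREE][16-22 ALLOC][23-26 FREE]
free(d): d = 16 -> block [16-22 ALLOC]; mark free, coalesce with adjacent free neighbors -> [0-3 ALLOC][4-9 ALLOC][10-14 ALLOC][15-26 FREE]

Answer: [0-3 ALLOC][4-9 ALLOC][10-14 ALLOC][15-26 FREE]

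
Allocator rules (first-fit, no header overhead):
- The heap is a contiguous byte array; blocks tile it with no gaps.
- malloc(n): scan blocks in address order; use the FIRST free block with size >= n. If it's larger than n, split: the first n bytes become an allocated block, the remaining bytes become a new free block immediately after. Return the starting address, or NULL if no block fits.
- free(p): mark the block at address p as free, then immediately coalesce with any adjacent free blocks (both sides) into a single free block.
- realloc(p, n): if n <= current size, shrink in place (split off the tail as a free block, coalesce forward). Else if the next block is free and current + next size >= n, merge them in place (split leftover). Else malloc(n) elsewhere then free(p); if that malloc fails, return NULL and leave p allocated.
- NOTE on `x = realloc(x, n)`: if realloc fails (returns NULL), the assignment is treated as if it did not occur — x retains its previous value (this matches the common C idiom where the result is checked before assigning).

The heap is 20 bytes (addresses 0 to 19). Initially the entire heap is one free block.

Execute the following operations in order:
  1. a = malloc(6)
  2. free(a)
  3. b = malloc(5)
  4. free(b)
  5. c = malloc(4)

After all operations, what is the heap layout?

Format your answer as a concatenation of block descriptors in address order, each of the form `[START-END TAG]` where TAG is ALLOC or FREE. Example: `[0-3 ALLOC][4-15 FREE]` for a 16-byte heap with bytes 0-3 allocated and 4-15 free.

Answer: [0-3 ALLOC][4-19 FREE]

Derivation:
Op 1: a = malloc(6) -> a = 0; heap: [0-5 ALLOC][6-19 FREE]
Op 2: free(a) -> (freed a); heap: [0-19 FREE]
Op 3: b = malloc(5) -> b = 0; heap: [0-4 ALLOC][5-19 FREE]
Op 4: free(b) -> (freed b); heap: [0-19 FREE]
Op 5: c = malloc(4) -> c = 0; heap: [0-3 ALLOC][4-19 FREE]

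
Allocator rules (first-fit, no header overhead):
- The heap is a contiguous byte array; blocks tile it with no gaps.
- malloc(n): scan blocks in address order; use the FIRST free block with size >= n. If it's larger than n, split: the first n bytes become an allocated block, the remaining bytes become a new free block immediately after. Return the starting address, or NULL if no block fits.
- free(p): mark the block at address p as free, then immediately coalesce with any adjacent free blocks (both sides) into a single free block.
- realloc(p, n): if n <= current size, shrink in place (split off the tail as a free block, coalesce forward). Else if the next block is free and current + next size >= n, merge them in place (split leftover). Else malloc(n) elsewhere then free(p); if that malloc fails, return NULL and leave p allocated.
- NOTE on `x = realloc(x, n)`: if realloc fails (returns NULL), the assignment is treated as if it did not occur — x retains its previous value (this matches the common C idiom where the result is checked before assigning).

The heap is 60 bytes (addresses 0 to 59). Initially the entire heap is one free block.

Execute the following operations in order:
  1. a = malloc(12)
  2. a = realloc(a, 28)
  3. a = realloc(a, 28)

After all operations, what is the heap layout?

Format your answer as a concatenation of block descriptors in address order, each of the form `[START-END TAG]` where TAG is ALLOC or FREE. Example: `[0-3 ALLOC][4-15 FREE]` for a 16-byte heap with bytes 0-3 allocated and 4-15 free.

Op 1: a = malloc(12) -> a = 0; heap: [0-11 ALLOC][12-59 FREE]
Op 2: a = realloc(a, 28) -> a = 0; heap: [0-27 ALLOC][28-59 FREE]
Op 3: a = realloc(a, 28) -> a = 0; heap: [0-27 ALLOC][28-59 FREE]

Answer: [0-27 ALLOC][28-59 FREE]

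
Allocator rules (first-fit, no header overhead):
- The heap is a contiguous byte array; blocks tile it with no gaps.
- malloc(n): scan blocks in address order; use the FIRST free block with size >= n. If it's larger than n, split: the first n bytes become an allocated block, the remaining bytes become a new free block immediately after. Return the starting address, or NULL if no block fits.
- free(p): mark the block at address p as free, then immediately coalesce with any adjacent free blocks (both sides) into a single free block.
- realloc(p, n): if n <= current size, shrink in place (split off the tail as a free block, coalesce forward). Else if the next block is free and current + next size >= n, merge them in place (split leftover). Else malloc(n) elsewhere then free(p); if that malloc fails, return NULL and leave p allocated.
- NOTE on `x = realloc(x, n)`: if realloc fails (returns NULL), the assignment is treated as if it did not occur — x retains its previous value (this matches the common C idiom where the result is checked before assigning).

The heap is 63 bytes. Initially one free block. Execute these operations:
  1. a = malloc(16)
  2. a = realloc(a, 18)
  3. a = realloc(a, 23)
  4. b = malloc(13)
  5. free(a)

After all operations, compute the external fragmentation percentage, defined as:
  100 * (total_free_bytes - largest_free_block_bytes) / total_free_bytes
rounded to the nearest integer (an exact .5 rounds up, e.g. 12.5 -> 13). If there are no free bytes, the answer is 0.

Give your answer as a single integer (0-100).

Op 1: a = malloc(16) -> a = 0; heap: [0-15 ALLOC][16-62 FREE]
Op 2: a = realloc(a, 18) -> a = 0; heap: [0-17 ALLOC][18-62 FREE]
Op 3: a = realloc(a, 23) -> a = 0; heap: [0-22 ALLOC][23-62 FREE]
Op 4: b = malloc(13) -> b = 23; heap: [0-22 ALLOC][23-35 ALLOC][36-62 FREE]
Op 5: free(a) -> (freed a); heap: [0-22 FREE][23-35 ALLOC][36-62 FREE]
Free blocks: [23 27] total_free=50 largest=27 -> 100*(50-27)/50 = 2300/50 = 46

Answer: 46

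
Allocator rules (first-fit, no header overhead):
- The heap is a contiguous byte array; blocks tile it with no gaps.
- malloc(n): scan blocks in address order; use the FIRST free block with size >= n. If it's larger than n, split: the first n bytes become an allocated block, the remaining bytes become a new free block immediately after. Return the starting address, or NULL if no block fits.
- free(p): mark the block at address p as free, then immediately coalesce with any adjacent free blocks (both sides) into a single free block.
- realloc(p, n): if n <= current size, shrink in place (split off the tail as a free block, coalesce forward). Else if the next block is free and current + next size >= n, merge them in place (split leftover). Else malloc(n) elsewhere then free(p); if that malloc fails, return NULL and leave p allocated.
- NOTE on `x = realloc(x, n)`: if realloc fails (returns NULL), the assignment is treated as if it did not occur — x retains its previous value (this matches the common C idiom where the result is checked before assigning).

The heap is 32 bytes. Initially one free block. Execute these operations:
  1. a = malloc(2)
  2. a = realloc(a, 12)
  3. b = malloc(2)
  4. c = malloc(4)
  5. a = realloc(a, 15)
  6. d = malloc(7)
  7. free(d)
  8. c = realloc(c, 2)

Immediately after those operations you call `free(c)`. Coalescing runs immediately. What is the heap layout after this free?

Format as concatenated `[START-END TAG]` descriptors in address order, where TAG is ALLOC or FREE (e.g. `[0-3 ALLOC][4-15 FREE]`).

Op 1: a = malloc(2) -> a = 0; heap: [0-1 ALLOC][2-31 FREE]
Op 2: a = realloc(a, 12) -> a = 0; heap: [0-11 ALLOC][12-31 FREE]
Op 3: b = malloc(2) -> b = 12; heap: [0-11 ALLOC][12-13 ALLOC][14-31 FREE]
Op 4: c = malloc(4) -> c = 14; heap: [0-11 ALLOC][12-13 ALLOC][14-17 ALLOC][18-31 FREE]
Op 5: a = realloc(a, 15) -> NULL (a unchanged); heap: [0-11 ALLOC][12-13 ALLOC][14-17 ALLOC][18-31 FREE]
Op 6: d = malloc(7) -> d = 18; heap: [0-11 ALLOC][12-13 ALLOC][14-17 ALLOC][18-24 ALLOC][25-31 FREE]
Op 7: free(d) -> (freed d); heap: [0-11 ALLOC][12-13 ALLOC][14-17 ALLOC][18-31 FREE]
Op 8: c = realloc(c, 2) -> c = 14; heap: [0-11 ALLOC][12-13 ALLOC][14-15 ALLOC][16-31 FREE]
free(c): c = 14 -> block [14-15 ALLOC]; mark free, coalesce with adjacent free neighbors -> [0-11 ALLOC][12-13 ALLOC][14-31 FREE]

Answer: [0-11 ALLOC][12-13 ALLOC][14-31 FREE]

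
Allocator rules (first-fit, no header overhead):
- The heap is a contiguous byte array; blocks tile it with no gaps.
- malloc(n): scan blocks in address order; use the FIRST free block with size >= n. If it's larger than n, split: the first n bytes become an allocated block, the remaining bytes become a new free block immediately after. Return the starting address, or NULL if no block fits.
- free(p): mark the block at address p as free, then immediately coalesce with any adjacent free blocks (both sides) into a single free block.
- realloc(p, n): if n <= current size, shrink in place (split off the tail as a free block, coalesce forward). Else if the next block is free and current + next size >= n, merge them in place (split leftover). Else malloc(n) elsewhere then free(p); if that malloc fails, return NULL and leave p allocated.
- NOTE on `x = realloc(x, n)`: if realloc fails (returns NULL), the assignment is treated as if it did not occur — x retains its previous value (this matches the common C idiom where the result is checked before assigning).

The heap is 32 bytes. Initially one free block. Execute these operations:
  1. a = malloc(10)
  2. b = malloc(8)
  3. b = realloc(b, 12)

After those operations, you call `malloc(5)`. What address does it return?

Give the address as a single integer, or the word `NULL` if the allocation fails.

Answer: 22

Derivation:
Op 1: a = malloc(10) -> a = 0; heap: [0-9 ALLOC][10-31 FREE]
Op 2: b = malloc(8) -> b = 10; heap: [0-9 ALLOC][10-17 ALLOC][18-31 FREE]
Op 3: b = realloc(b, 12) -> b = 10; heap: [0-9 ALLOC][10-21 ALLOC][22-31 FREE]
malloc(5): first-fit scan over [0-9 ALLOC][10-21 ALLOC][22-31 FREE] -> 22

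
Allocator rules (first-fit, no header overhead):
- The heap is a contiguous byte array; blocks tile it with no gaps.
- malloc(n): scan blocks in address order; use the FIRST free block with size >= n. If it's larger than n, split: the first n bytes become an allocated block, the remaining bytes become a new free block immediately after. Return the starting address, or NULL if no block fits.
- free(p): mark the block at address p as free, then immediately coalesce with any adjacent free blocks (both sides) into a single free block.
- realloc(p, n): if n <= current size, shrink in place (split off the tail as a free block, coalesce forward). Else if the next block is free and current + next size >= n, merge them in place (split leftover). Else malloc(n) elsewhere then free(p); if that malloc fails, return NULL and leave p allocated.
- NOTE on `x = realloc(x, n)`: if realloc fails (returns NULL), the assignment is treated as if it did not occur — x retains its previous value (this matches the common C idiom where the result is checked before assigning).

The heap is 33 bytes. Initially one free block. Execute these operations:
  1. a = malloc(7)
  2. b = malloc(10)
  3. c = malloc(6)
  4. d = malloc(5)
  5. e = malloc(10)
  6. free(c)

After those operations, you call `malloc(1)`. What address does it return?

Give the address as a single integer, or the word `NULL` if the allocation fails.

Op 1: a = malloc(7) -> a = 0; heap: [0-6 ALLOC][7-32 FREE]
Op 2: b = malloc(10) -> b = 7; heap: [0-6 ALLOC][7-16 ALLOC][17-32 FREE]
Op 3: c = malloc(6) -> c = 17; heap: [0-6 ALLOC][7-16 ALLOC][17-22 ALLOC][23-32 FREE]
Op 4: d = malloc(5) -> d = 23; heap: [0-6 ALLOC][7-16 ALLOC][17-22 ALLOC][23-27 ALLOC][28-32 FREE]
Op 5: e = malloc(10) -> e = NULL; heap: [0-6 ALLOC][7-16 ALLOC][17-22 ALLOC][23-27 ALLOC][28-32 FREE]
Op 6: free(c) -> (freed c); heap: [0-6 ALLOC][7-16 ALLOC][17-22 FREE][23-27 ALLOC][28-32 FREE]
malloc(1): first-fit scan over [0-6 ALLOC][7-16 ALLOC][17-22 FREE][23-27 ALLOC][28-32 FREE] -> 17

Answer: 17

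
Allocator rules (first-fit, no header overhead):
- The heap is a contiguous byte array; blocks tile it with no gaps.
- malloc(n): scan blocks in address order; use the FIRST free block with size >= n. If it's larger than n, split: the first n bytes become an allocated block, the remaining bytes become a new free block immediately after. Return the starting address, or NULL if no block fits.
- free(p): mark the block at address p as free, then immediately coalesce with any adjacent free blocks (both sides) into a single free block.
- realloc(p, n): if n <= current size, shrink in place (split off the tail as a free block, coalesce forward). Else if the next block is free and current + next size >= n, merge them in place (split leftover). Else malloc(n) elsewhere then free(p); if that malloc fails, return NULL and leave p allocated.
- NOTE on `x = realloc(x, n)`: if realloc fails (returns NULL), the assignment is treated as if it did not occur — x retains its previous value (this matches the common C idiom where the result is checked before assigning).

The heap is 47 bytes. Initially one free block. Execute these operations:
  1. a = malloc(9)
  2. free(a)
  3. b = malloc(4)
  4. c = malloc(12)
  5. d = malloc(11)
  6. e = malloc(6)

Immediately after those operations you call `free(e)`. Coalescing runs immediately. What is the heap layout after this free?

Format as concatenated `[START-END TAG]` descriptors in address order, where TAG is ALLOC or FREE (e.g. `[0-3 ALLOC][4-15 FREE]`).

Answer: [0-3 ALLOC][4-15 ALLOC][16-26 ALLOC][27-46 FREE]

Derivation:
Op 1: a = malloc(9) -> a = 0; heap: [0-8 ALLOC][9-46 FREE]
Op 2: free(a) -> (freed a); heap: [0-46 FREE]
Op 3: b = malloc(4) -> b = 0; heap: [0-3 ALLOC][4-46 FREE]
Op 4: c = malloc(12) -> c = 4; heap: [0-3 ALLOC][4-15 ALLOC][16-46 FREE]
Op 5: d = malloc(11) -> d = 16; heap: [0-3 ALLOC][4-15 ALLOC][16-26 ALLOC][27-46 FREE]
Op 6: e = malloc(6) -> e = 27; heap: [0-3 ALLOC][4-15 ALLOC][16-26 ALLOC][27-32 ALLOC][33-46 FREE]
free(e): e = 27 -> block [27-32 ALLOC]; mark free, coalesce with adjacent free neighbors -> [0-3 ALLOC][4-15 ALLOC][16-26 ALLOC][27-46 FREE]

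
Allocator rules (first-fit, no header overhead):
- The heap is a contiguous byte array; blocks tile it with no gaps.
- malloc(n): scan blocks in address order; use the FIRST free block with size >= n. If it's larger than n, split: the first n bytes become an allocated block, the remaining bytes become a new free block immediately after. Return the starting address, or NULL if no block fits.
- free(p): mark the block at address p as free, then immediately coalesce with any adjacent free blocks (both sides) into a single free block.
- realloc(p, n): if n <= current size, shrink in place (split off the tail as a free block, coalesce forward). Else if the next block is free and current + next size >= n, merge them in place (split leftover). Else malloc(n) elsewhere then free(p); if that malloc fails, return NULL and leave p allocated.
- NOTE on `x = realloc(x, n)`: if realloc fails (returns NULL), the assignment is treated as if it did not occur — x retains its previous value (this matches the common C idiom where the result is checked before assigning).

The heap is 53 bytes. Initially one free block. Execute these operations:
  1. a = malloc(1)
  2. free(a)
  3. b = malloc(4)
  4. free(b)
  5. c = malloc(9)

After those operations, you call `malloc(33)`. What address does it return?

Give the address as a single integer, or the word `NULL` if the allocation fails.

Op 1: a = malloc(1) -> a = 0; heap: [0-0 ALLOC][1-52 FREE]
Op 2: free(a) -> (freed a); heap: [0-52 FREE]
Op 3: b = malloc(4) -> b = 0; heap: [0-3 ALLOC][4-52 FREE]
Op 4: free(b) -> (freed b); heap: [0-52 FREE]
Op 5: c = malloc(9) -> c = 0; heap: [0-8 ALLOC][9-52 FREE]
malloc(33): first-fit scan over [0-8 ALLOC][9-52 FREE] -> 9

Answer: 9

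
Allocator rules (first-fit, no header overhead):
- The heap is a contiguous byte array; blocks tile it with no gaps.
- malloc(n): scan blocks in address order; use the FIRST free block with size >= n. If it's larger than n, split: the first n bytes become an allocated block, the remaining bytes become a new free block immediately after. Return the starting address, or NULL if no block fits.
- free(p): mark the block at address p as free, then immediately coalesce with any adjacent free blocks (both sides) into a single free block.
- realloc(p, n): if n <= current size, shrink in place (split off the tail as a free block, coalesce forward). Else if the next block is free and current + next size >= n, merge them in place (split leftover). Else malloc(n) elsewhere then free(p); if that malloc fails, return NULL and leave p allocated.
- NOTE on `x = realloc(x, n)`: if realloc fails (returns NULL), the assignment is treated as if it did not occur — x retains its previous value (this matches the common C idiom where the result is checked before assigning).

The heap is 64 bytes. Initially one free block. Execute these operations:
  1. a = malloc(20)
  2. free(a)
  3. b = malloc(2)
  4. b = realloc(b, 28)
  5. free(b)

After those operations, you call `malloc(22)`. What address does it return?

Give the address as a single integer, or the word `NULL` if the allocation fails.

Answer: 0

Derivation:
Op 1: a = malloc(20) -> a = 0; heap: [0-19 ALLOC][20-63 FREE]
Op 2: free(a) -> (freed a); heap: [0-63 FREE]
Op 3: b = malloc(2) -> b = 0; heap: [0-1 ALLOC][2-63 FREE]
Op 4: b = realloc(b, 28) -> b = 0; heap: [0-27 ALLOC][28-63 FREE]
Op 5: free(b) -> (freed b); heap: [0-63 FREE]
malloc(22): first-fit scan over [0-63 FREE] -> 0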